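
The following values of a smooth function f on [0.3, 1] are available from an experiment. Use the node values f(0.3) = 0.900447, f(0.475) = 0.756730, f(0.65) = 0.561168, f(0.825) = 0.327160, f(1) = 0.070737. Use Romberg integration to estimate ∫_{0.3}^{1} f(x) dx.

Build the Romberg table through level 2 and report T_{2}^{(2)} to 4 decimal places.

T_{0}^{(0)} (trapezoid, 1 panel, h=0.7000): 0.339914
T_{1}^{(0)} (trapezoid, 2 panels, h=0.3500): 0.366366
T_{2}^{(0)} (trapezoid, 4 panels, h=0.1750): 0.372864
T_{1}^{(1)} = 0.366366 + (0.366366 − 0.339914)/3 = 0.375183
T_{2}^{(1)} = 0.372864 + (0.372864 − 0.366366)/3 = 0.375030
T_{2}^{(2)} = 0.375030 + (0.375030 − 0.375183)/15 = 0.375020

0.3750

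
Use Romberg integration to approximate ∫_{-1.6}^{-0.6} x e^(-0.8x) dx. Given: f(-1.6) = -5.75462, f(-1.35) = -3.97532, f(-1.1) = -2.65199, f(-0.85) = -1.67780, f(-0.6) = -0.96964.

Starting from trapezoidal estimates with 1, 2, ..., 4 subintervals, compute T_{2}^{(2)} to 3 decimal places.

-2.887

T_{0}^{(0)} (trapezoid, 1 panel, h=1.0000): -3.36213
T_{1}^{(0)} (trapezoid, 2 panels, h=0.5000): -3.00706
T_{2}^{(0)} (trapezoid, 4 panels, h=0.2500): -2.91681
T_{1}^{(1)} = -3.00706 + (-3.00706 − (-3.36213))/3 = -2.88870
T_{2}^{(1)} = -2.91681 + (-2.91681 − (-3.00706))/3 = -2.88673
T_{2}^{(2)} = -2.88673 + (-2.88673 − (-2.88870))/15 = -2.88660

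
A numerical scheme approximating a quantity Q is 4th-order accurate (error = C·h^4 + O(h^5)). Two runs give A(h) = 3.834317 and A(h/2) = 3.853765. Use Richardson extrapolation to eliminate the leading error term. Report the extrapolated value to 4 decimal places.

The leading error scales as h^4; refining by a factor of 2 reduces it by 2^4 = 16.
Extrapolated value = (16·A(h/2) − A(h)) / (16 − 1)
= (16·3.853765 − 3.834317) / 15
= 57.825923 / 15 = 3.855062

3.8551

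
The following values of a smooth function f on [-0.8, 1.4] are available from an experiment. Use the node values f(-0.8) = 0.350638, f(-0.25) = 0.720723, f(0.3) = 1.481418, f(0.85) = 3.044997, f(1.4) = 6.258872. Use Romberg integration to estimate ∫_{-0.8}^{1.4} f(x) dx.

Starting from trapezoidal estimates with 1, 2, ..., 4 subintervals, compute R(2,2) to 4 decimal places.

4.5111

R(0,0) (trapezoid, 1 panel, h=2.2000): 7.270461
R(1,0) (trapezoid, 2 panels, h=1.1000): 5.264790
R(2,0) (trapezoid, 4 panels, h=0.5500): 4.703541
R(1,1) = 5.264790 + (5.264790 − 7.270461)/3 = 4.596233
R(2,1) = 4.703541 + (4.703541 − 5.264790)/3 = 4.516458
R(2,2) = 4.516458 + (4.516458 − 4.596233)/15 = 4.511140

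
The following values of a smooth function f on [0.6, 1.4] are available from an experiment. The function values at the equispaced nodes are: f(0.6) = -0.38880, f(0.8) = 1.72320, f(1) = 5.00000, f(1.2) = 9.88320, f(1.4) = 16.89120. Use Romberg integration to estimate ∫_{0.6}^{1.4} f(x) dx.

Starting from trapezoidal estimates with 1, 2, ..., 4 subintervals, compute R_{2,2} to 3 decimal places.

R_{0,0} (trapezoid, 1 panel, h=0.8000): 6.60096
R_{1,0} (trapezoid, 2 panels, h=0.4000): 5.30048
R_{2,0} (trapezoid, 4 panels, h=0.2000): 4.97152
R_{1,1} = 5.30048 + (5.30048 − 6.60096)/3 = 4.86699
R_{2,1} = 4.97152 + (4.97152 − 5.30048)/3 = 4.86187
R_{2,2} = 4.86187 + (4.86187 − 4.86699)/15 = 4.86153

4.862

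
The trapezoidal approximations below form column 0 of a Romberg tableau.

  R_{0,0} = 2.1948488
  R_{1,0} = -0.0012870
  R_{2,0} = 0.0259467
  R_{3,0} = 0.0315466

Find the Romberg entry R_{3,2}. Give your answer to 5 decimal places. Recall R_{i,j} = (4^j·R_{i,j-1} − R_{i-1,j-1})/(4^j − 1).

Richardson extrapolation on the trapezoidal column (denominator 4−1=3):
R_{2,1} = (4·0.0259467 − (-0.0012870)) / 3 = 0.0350246
R_{3,1} = (4·0.0315466 − 0.0259467) / 3 = 0.0334132
R_{3,2} = 0.0334132 + (0.0334132 − 0.0350246)/15 = 0.0333058
(Column j=1 coincides with Simpson's rule on the same nodes.)

0.03331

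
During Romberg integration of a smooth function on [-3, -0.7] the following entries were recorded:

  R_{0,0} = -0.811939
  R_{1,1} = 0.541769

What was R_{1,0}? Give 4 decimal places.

0.2033

From R_{1,1} = (4·R_{1,0} − R_{0,0})/3, solve for R_{1,0}:
4·R_{1,0} = 3·0.541769 + (-0.811939) = 0.813368
R_{1,0} = 0.203342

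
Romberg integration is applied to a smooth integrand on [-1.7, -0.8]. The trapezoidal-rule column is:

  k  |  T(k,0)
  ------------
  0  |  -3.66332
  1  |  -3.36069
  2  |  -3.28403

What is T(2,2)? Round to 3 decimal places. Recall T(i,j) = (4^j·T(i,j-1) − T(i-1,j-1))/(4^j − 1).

-3.258

T(1,1) = (4·(-3.36069) − (-3.66332)) / 3 = -3.25981
T(2,1) = -3.28403 + (-3.28403 − (-3.36069))/3 = -3.25848
T(2,2) = (16·(-3.25848) − (-3.25981)) / 15 = -3.25839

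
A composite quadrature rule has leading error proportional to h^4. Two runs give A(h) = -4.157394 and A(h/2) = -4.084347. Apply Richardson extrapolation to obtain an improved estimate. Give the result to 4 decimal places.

The leading error scales as h^4; refining by a factor of 2 reduces it by 2^4 = 16.
Extrapolated value = (16·A(h/2) − A(h)) / (16 − 1)
= (16·(-4.084347) − (-4.157394)) / 15
= -61.192158 / 15 = -4.079477

-4.0795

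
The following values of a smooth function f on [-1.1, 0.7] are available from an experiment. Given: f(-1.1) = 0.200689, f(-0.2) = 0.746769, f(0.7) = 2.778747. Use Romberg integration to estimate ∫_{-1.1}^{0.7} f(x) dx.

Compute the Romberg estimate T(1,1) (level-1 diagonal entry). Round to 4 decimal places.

1.7900

T(0,0) (trapezoid, 1 panel, h=1.8000): 2.681492
T(1,0) (trapezoid, 2 panels, h=0.9000): 2.012838
T(1,1) = 2.012838 + (2.012838 − 2.681492)/3 = 1.789953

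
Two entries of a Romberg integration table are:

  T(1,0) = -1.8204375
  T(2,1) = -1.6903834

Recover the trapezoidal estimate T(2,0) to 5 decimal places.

-1.72290

From T(2,1) = (4·T(2,0) − T(1,0))/3, solve for T(2,0):
4·T(2,0) = 3·(-1.6903834) + (-1.8204375) = -6.8915877
T(2,0) = -1.7228969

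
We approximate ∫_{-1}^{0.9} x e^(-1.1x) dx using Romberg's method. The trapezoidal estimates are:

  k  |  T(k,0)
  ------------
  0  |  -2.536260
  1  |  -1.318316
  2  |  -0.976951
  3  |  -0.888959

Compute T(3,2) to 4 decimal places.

-0.8594

T(2,1) = (4·(-0.976951) − (-1.318316)) / 3 = -0.863163
T(3,1) = (4·(-0.888959) − (-0.976951)) / 3 = -0.859628
T(3,2) = -0.859628 + (-0.859628 − (-0.863163))/15 = -0.859392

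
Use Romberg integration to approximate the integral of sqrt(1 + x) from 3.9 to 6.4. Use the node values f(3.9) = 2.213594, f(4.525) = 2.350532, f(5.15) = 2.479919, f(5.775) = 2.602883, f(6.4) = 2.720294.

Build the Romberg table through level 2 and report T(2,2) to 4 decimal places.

T(0,0) (trapezoid, 1 panel, h=2.5000): 6.167360
T(1,0) (trapezoid, 2 panels, h=1.2500): 6.183579
T(2,0) (trapezoid, 4 panels, h=0.6250): 6.187674
T(1,1) = 6.183579 + (6.183579 − 6.167360)/3 = 6.188985
T(2,1) = 6.187674 + (6.187674 − 6.183579)/3 = 6.189039
T(2,2) = 6.189039 + (6.189039 − 6.188985)/15 = 6.189043

6.1890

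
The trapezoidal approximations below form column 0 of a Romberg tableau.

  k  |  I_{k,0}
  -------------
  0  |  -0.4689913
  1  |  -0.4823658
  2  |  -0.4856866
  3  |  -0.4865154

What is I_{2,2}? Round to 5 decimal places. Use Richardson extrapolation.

Richardson extrapolation on the trapezoidal column (denominator 4−1=3):
I_{1,1} = (4·(-0.4823658) − (-0.4689913)) / 3 = -0.4868240
I_{2,1} = -0.4856866 + (-0.4856866 − (-0.4823658))/3 = -0.4867935
I_{2,2} = -0.4867935 + (-0.4867935 − (-0.4868240))/15 = -0.4867915

-0.48679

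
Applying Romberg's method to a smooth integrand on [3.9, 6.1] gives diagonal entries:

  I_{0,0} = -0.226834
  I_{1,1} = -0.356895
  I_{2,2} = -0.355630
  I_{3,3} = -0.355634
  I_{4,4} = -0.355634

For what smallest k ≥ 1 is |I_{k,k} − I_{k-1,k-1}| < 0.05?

|I_{1,1} − I_{0,0}| = 0.130061 ≥ 0.05
|I_{2,2} − I_{1,1}| = 0.001265 < 0.05

k = 2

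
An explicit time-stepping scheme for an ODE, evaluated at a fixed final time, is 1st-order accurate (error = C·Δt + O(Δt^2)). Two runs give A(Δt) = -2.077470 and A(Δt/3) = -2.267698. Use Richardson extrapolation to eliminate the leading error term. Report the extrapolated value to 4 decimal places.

Extrapolated value = (3·A(Δt/3) − A(Δt)) / (3 − 1)
= (3·(-2.267698) − (-2.077470)) / 2
= -4.725624 / 2 = -2.362812

-2.3628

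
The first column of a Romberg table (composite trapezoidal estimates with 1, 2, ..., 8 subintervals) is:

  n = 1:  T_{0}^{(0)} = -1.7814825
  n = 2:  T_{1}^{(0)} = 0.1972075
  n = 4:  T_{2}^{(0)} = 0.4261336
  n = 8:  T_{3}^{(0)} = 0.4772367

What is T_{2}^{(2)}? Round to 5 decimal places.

T_{1}^{(1)} = (4·0.1972075 − (-1.7814825)) / 3 = 0.8567708
T_{2}^{(1)} = 0.4261336 + (0.4261336 − 0.1972075)/3 = 0.5024423
T_{2}^{(2)} = (16·0.5024423 − 0.8567708) / 15 = 0.4788204

0.47882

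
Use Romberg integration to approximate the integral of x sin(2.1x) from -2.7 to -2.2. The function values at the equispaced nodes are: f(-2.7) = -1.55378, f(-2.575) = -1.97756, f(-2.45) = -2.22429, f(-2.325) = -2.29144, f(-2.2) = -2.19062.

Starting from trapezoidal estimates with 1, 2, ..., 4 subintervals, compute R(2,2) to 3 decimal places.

R(0,0) (trapezoid, 1 panel, h=0.5000): -0.93610
R(1,0) (trapezoid, 2 panels, h=0.2500): -1.02412
R(2,0) (trapezoid, 4 panels, h=0.1250): -1.04569
R(1,1) = -1.02412 + (-1.02412 − (-0.93610))/3 = -1.05346
R(2,1) = -1.04569 + (-1.04569 − (-1.02412))/3 = -1.05288
R(2,2) = -1.05288 + (-1.05288 − (-1.05346))/15 = -1.05284

-1.053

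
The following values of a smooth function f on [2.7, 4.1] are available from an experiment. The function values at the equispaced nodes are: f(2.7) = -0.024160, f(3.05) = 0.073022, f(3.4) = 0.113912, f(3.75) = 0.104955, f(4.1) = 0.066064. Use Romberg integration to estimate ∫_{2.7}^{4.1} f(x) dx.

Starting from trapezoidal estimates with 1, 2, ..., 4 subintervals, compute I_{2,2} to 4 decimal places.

0.1144

I_{0,0} (trapezoid, 1 panel, h=1.4000): 0.029333
I_{1,0} (trapezoid, 2 panels, h=0.7000): 0.094405
I_{2,0} (trapezoid, 4 panels, h=0.3500): 0.109494
I_{1,1} = 0.094405 + (0.094405 − 0.029333)/3 = 0.116096
I_{2,1} = 0.109494 + (0.109494 − 0.094405)/3 = 0.114524
I_{2,2} = 0.114524 + (0.114524 − 0.116096)/15 = 0.114419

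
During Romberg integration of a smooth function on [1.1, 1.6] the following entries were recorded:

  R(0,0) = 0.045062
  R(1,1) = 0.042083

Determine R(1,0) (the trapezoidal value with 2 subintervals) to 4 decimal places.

0.0428

From R(1,1) = (4·R(1,0) − R(0,0))/3, solve for R(1,0):
4·R(1,0) = 3·0.042083 + 0.045062 = 0.171311
R(1,0) = 0.042828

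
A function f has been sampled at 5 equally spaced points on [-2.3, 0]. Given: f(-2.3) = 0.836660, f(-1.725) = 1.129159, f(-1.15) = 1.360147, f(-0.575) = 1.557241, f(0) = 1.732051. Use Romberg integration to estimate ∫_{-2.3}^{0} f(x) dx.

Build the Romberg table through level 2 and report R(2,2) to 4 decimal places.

R(0,0) (trapezoid, 1 panel, h=2.3000): 2.954018
R(1,0) (trapezoid, 2 panels, h=1.1500): 3.041178
R(2,0) (trapezoid, 4 panels, h=0.5750): 3.065269
R(1,1) = 3.041178 + (3.041178 − 2.954018)/3 = 3.070231
R(2,1) = 3.065269 + (3.065269 − 3.041178)/3 = 3.073299
R(2,2) = 3.073299 + (3.073299 − 3.070231)/15 = 3.073504

3.0735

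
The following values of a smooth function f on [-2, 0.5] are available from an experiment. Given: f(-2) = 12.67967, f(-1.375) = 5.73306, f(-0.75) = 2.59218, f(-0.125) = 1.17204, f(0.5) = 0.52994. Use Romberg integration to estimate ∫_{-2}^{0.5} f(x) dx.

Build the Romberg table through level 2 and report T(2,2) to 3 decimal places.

T(0,0) (trapezoid, 1 panel, h=2.5000): 16.51201
T(1,0) (trapezoid, 2 panels, h=1.2500): 11.49623
T(2,0) (trapezoid, 4 panels, h=0.6250): 10.06380
T(1,1) = 11.49623 + (11.49623 − 16.51201)/3 = 9.82430
T(2,1) = 10.06380 + (10.06380 − 11.49623)/3 = 9.58632
T(2,2) = 9.58632 + (9.58632 − 9.82430)/15 = 9.57045

9.570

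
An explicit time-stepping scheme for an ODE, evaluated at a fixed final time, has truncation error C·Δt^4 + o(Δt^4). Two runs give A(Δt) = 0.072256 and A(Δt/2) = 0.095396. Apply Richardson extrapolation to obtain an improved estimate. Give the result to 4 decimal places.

0.0969

The leading error scales as Δt^4; refining by a factor of 2 reduces it by 2^4 = 16.
Extrapolated value = (16·A(Δt/2) − A(Δt)) / (16 − 1)
= (16·0.095396 − 0.072256) / 15
= 1.454080 / 15 = 0.096939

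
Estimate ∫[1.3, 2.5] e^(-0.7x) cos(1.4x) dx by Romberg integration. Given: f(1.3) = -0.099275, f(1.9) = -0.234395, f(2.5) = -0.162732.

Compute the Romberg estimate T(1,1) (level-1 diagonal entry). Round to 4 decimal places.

-0.2399

T(0,0) (trapezoid, 1 panel, h=1.2000): -0.157204
T(1,0) (trapezoid, 2 panels, h=0.6000): -0.219239
T(1,1) = -0.219239 + (-0.219239 − (-0.157204))/3 = -0.239917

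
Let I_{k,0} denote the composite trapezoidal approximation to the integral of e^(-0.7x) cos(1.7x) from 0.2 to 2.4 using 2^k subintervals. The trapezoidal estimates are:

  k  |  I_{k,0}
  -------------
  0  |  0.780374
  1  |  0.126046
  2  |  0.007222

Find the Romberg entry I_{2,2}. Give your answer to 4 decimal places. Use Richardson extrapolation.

-0.0284

I_{1,1} = (4·0.126046 − 0.780374) / 3 = -0.092063
I_{2,1} = 0.007222 + (0.007222 − 0.126046)/3 = -0.032386
I_{2,2} = (16·(-0.032386) − (-0.092063)) / 15 = -0.028408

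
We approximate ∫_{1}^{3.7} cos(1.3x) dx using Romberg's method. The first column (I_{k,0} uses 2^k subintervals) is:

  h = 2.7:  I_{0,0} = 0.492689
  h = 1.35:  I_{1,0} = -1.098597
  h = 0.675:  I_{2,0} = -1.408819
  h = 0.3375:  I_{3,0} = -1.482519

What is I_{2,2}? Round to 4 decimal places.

Richardson extrapolation on the trapezoidal column (denominator 4−1=3):
I_{1,1} = -1.098597 + (-1.098597 − 0.492689)/3 = -1.629026
I_{2,1} = -1.408819 + (-1.408819 − (-1.098597))/3 = -1.512226
I_{2,2} = (16·(-1.512226) − (-1.629026)) / 15 = -1.504439

-1.5044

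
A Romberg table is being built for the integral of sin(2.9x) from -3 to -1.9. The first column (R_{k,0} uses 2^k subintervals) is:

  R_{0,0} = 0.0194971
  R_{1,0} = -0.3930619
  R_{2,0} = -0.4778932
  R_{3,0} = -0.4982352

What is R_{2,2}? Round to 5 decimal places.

-0.50454

Richardson extrapolation on the trapezoidal column (denominator 4−1=3):
R_{1,1} = (4·(-0.3930619) − 0.0194971) / 3 = -0.5305816
R_{2,1} = (4·(-0.4778932) − (-0.3930619)) / 3 = -0.5061703
R_{2,2} = -0.5061703 + (-0.5061703 − (-0.5305816))/15 = -0.5045429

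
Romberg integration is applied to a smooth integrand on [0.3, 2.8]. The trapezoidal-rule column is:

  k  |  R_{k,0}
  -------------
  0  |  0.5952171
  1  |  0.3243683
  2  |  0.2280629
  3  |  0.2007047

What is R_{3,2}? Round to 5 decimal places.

R_{2,1} = (4·0.2280629 − 0.3243683) / 3 = 0.1959611
R_{3,1} = (4·0.2007047 − 0.2280629) / 3 = 0.1915853
R_{3,2} = (16·0.1915853 − 0.1959611) / 15 = 0.1912936
(Column j=1 coincides with Simpson's rule on the same nodes.)

0.19129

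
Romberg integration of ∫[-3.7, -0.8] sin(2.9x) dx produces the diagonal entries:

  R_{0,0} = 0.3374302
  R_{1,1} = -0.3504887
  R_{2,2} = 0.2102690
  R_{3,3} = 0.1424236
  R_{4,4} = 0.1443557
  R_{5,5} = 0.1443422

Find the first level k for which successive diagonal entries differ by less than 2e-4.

|R_{1,1} − R_{0,0}| = 0.6879189 ≥ 2e-4
|R_{2,2} − R_{1,1}| = 0.5607577 ≥ 2e-4
|R_{3,3} − R_{2,2}| = 0.0678454 ≥ 2e-4
|R_{4,4} − R_{3,3}| = 0.0019321 ≥ 2e-4
|R_{5,5} − R_{4,4}| = 0.0000135 < 2e-4

k = 5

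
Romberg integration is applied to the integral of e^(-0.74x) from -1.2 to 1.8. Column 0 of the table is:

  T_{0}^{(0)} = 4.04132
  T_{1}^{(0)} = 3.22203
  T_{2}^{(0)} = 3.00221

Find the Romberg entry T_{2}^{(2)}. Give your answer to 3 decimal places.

Richardson extrapolation on the trapezoidal column (denominator 4−1=3):
T_{1}^{(1)} = (4·3.22203 − 4.04132) / 3 = 2.94893
T_{2}^{(1)} = (4·3.00221 − 3.22203) / 3 = 2.92894
T_{2}^{(2)} = 2.92894 + (2.92894 − 2.94893)/15 = 2.92761

2.928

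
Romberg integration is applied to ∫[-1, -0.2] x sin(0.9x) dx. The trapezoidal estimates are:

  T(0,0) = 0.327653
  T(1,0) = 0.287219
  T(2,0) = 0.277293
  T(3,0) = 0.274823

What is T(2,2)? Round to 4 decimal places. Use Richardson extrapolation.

0.2740

T(1,1) = 0.287219 + (0.287219 − 0.327653)/3 = 0.273741
T(2,1) = 0.277293 + (0.277293 − 0.287219)/3 = 0.273984
T(2,2) = 0.273984 + (0.273984 − 0.273741)/15 = 0.274000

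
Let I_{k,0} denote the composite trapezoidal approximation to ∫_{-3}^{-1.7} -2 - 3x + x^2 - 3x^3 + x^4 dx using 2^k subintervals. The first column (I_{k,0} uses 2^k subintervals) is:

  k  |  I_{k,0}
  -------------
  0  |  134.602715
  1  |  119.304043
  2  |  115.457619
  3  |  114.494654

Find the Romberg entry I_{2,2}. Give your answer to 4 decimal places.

114.1735

Richardson extrapolation on the trapezoidal column (denominator 4−1=3):
I_{1,1} = (4·119.304043 − 134.602715) / 3 = 114.204486
I_{2,1} = 115.457619 + (115.457619 − 119.304043)/3 = 114.175478
I_{2,2} = 114.175478 + (114.175478 − 114.204486)/15 = 114.173544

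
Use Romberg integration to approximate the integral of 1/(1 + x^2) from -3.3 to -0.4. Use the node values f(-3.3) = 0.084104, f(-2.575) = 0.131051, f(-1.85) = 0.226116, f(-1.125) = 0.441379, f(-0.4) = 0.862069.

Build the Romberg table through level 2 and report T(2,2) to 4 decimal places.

0.8911

T(0,0) (trapezoid, 1 panel, h=2.9000): 1.371951
T(1,0) (trapezoid, 2 panels, h=1.4500): 1.013844
T(2,0) (trapezoid, 4 panels, h=0.7250): 0.921934
T(1,1) = 1.013844 + (1.013844 − 1.371951)/3 = 0.894475
T(2,1) = 0.921934 + (0.921934 − 1.013844)/3 = 0.891297
T(2,2) = 0.891297 + (0.891297 − 0.894475)/15 = 0.891085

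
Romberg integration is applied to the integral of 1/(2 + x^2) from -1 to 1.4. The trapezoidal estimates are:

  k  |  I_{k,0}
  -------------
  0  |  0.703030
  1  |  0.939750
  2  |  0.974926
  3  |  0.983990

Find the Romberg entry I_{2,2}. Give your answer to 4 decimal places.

Richardson extrapolation on the trapezoidal column (denominator 4−1=3):
I_{1,1} = 0.939750 + (0.939750 − 0.703030)/3 = 1.018657
I_{2,1} = (4·0.974926 − 0.939750) / 3 = 0.986651
I_{2,2} = (16·0.986651 − 1.018657) / 15 = 0.984517

0.9845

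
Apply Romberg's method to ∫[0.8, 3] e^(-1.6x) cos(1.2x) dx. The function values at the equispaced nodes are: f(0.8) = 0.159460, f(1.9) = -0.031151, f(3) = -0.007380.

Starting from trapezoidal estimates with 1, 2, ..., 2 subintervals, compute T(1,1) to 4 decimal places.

T(0,0) (trapezoid, 1 panel, h=2.2000): 0.167288
T(1,0) (trapezoid, 2 panels, h=1.1000): 0.049378
T(1,1) = 0.049378 + (0.049378 − 0.167288)/3 = 0.010075

0.0101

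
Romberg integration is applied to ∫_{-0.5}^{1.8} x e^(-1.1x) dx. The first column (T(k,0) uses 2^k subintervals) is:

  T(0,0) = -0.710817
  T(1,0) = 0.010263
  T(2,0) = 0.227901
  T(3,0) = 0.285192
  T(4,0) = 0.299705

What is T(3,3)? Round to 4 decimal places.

0.3046

Richardson extrapolation on the trapezoidal column (denominator 4−1=3):
T(1,1) = (4·0.010263 − (-0.710817)) / 3 = 0.250623
T(2,1) = (4·0.227901 − 0.010263) / 3 = 0.300447
T(3,1) = 0.285192 + (0.285192 − 0.227901)/3 = 0.304289
T(2,2) = 0.300447 + (0.300447 − 0.250623)/15 = 0.303769
T(3,2) = (16·0.304289 − 0.300447) / 15 = 0.304545
T(3,3) = (64·0.304545 − 0.303769) / 63 = 0.304557
(Column j=1 coincides with Simpson's rule on the same nodes.)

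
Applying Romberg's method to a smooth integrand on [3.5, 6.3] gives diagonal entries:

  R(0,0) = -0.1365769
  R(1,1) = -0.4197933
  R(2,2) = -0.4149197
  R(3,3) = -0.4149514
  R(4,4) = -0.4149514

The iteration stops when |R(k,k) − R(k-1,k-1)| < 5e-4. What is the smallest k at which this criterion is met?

|R(1,1) − R(0,0)| = 0.2832164 ≥ 5e-4
|R(2,2) − R(1,1)| = 0.0048736 ≥ 5e-4
|R(3,3) − R(2,2)| = 0.0000317 < 5e-4

k = 3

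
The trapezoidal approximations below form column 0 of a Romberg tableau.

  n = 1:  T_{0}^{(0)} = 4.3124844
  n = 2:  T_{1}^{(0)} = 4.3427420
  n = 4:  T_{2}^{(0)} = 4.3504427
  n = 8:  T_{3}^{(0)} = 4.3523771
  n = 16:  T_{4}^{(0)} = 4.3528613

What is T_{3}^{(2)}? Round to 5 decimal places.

Richardson extrapolation on the trapezoidal column (denominator 4−1=3):
T_{2}^{(1)} = 4.3504427 + (4.3504427 − 4.3427420)/3 = 4.3530096
T_{3}^{(1)} = (4·4.3523771 − 4.3504427) / 3 = 4.3530219
T_{3}^{(2)} = 4.3530219 + (4.3530219 − 4.3530096)/15 = 4.3530227

4.35302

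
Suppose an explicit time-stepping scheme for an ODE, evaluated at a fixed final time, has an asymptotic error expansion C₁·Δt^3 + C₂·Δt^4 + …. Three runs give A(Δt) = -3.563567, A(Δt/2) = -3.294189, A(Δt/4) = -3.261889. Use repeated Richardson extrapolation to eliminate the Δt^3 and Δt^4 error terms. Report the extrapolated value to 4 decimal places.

-3.2574

First eliminate the Δt^3 term (factor 2^3 = 8):
  B₁ = (8·(-3.294189) − (-3.563567))/7 = -3.255706
  B₂ = (8·(-3.261889) − (-3.294189))/7 = -3.257275
Then eliminate the Δt^4 term (factor 2^4 = 16):
  (16·(-3.257275) − (-3.255706))/15 = -3.257380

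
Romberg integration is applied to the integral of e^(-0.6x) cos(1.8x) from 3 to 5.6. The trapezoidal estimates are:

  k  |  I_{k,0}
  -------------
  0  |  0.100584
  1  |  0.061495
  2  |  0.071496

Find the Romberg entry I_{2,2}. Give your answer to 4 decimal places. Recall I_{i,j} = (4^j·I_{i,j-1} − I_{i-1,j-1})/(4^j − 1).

Richardson extrapolation on the trapezoidal column (denominator 4−1=3):
I_{1,1} = 0.061495 + (0.061495 − 0.100584)/3 = 0.048465
I_{2,1} = 0.071496 + (0.071496 − 0.061495)/3 = 0.074830
I_{2,2} = 0.074830 + (0.074830 − 0.048465)/15 = 0.076588
(Column j=1 coincides with Simpson's rule on the same nodes.)

0.0766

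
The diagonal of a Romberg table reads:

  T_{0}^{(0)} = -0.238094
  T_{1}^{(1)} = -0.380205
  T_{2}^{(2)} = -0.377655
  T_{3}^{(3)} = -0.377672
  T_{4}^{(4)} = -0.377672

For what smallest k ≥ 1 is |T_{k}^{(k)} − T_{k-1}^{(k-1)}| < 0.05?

|T_{1}^{(1)} − T_{0}^{(0)}| = 0.142111 ≥ 0.05
|T_{2}^{(2)} − T_{1}^{(1)}| = 0.002550 < 0.05

k = 2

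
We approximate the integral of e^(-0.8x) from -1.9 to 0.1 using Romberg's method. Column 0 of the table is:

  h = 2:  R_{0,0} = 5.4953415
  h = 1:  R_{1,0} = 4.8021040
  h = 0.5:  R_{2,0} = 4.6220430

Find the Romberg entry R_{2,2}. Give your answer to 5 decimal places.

Richardson extrapolation on the trapezoidal column (denominator 4−1=3):
R_{1,1} = 4.8021040 + (4.8021040 − 5.4953415)/3 = 4.5710248
R_{2,1} = (4·4.6220430 − 4.8021040) / 3 = 4.5620227
R_{2,2} = 4.5620227 + (4.5620227 − 4.5710248)/15 = 4.5614226

4.56142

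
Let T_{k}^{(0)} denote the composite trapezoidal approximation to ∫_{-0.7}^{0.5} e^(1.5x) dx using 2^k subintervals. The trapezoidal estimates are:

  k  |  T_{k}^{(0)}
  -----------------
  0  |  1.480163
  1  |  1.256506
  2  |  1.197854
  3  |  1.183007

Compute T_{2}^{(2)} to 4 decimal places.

1.1781

T_{1}^{(1)} = 1.256506 + (1.256506 − 1.480163)/3 = 1.181954
T_{2}^{(1)} = 1.197854 + (1.197854 − 1.256506)/3 = 1.178303
T_{2}^{(2)} = 1.178303 + (1.178303 − 1.181954)/15 = 1.178060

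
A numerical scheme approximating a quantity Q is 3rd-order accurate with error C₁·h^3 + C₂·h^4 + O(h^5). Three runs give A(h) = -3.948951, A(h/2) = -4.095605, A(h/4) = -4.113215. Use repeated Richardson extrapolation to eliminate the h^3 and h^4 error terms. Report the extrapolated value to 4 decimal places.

-4.1157

First eliminate the h^3 term (factor 2^3 = 8):
  B₁ = (8·(-4.095605) − (-3.948951))/7 = -4.116556
  B₂ = (8·(-4.113215) − (-4.095605))/7 = -4.115731
Then eliminate the h^4 term (factor 2^4 = 16):
  (16·(-4.115731) − (-4.116556))/15 = -4.115676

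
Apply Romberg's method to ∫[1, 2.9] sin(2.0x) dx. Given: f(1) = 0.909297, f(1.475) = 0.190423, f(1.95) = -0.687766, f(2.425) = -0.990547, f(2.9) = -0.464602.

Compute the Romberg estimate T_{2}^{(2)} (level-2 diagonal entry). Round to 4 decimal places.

T_{0}^{(0)} (trapezoid, 1 panel, h=1.9000): 0.422460
T_{1}^{(0)} (trapezoid, 2 panels, h=0.9500): -0.442148
T_{2}^{(0)} (trapezoid, 4 panels, h=0.4750): -0.601133
T_{1}^{(1)} = -0.442148 + (-0.442148 − 0.422460)/3 = -0.730351
T_{2}^{(1)} = -0.601133 + (-0.601133 − (-0.442148))/3 = -0.654128
T_{2}^{(2)} = -0.654128 + (-0.654128 − (-0.730351))/15 = -0.649046

-0.6490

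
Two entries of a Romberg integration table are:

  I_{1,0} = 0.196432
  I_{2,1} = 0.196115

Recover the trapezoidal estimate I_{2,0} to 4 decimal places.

From I_{2,1} = (4·I_{2,0} − I_{1,0})/3, solve for I_{2,0}:
4·I_{2,0} = 3·0.196115 + 0.196432 = 0.784777
I_{2,0} = 0.196194

0.1962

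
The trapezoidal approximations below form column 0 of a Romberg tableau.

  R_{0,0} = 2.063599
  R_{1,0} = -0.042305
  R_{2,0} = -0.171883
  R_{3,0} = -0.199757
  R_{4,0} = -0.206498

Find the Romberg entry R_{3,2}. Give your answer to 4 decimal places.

Richardson extrapolation on the trapezoidal column (denominator 4−1=3):
R_{2,1} = -0.171883 + (-0.171883 − (-0.042305))/3 = -0.215076
R_{3,1} = (4·(-0.199757) − (-0.171883)) / 3 = -0.209048
R_{3,2} = (16·(-0.209048) − (-0.215076)) / 15 = -0.208646

-0.2086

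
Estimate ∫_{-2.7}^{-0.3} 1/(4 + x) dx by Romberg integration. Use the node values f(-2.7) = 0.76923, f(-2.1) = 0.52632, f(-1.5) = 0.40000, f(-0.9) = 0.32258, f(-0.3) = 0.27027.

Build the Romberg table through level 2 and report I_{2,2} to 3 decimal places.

1.046

I_{0,0} (trapezoid, 1 panel, h=2.4000): 1.24740
I_{1,0} (trapezoid, 2 panels, h=1.2000): 1.10370
I_{2,0} (trapezoid, 4 panels, h=0.6000): 1.06119
I_{1,1} = 1.10370 + (1.10370 − 1.24740)/3 = 1.05580
I_{2,1} = 1.06119 + (1.06119 − 1.10370)/3 = 1.04702
I_{2,2} = 1.04702 + (1.04702 − 1.05580)/15 = 1.04643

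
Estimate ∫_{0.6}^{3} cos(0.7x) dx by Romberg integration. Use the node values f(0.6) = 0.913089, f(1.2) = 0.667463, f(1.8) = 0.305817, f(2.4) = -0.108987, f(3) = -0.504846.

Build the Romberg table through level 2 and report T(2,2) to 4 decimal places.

T(0,0) (trapezoid, 1 panel, h=2.4000): 0.489892
T(1,0) (trapezoid, 2 panels, h=1.2000): 0.611926
T(2,0) (trapezoid, 4 panels, h=0.6000): 0.641049
T(1,1) = 0.611926 + (0.611926 − 0.489892)/3 = 0.652604
T(2,1) = 0.641049 + (0.641049 − 0.611926)/3 = 0.650757
T(2,2) = 0.650757 + (0.650757 − 0.652604)/15 = 0.650634

0.6506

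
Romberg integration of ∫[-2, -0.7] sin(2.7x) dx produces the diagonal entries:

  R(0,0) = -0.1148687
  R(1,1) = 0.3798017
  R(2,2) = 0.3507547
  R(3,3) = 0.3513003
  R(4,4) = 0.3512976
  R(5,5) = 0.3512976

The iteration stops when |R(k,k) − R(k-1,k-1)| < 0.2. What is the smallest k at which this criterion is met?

|R(1,1) − R(0,0)| = 0.4946704 ≥ 0.2
|R(2,2) − R(1,1)| = 0.0290470 < 0.2

k = 2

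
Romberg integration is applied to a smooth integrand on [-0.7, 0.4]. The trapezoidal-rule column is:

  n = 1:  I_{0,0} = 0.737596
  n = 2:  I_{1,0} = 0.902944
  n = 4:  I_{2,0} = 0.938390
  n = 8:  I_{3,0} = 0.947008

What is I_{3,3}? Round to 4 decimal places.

0.9499

Richardson extrapolation on the trapezoidal column (denominator 4−1=3):
I_{1,1} = 0.902944 + (0.902944 − 0.737596)/3 = 0.958060
I_{2,1} = 0.938390 + (0.938390 − 0.902944)/3 = 0.950205
I_{3,1} = (4·0.947008 − 0.938390) / 3 = 0.949881
I_{2,2} = 0.950205 + (0.950205 − 0.958060)/15 = 0.949681
I_{3,2} = (16·0.949881 − 0.950205) / 15 = 0.949859
I_{3,3} = 0.949859 + (0.949859 − 0.949681)/63 = 0.949862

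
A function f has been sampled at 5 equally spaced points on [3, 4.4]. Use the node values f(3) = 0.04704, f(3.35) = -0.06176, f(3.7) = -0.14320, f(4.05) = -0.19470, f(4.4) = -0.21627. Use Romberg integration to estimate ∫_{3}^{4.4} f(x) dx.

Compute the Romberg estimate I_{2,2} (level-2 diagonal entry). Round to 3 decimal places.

-0.173

I_{0,0} (trapezoid, 1 panel, h=1.4000): -0.11846
I_{1,0} (trapezoid, 2 panels, h=0.7000): -0.15947
I_{2,0} (trapezoid, 4 panels, h=0.3500): -0.16950
I_{1,1} = -0.15947 + (-0.15947 − (-0.11846))/3 = -0.17314
I_{2,1} = -0.16950 + (-0.16950 − (-0.15947))/3 = -0.17284
I_{2,2} = -0.17284 + (-0.17284 − (-0.17314))/15 = -0.17282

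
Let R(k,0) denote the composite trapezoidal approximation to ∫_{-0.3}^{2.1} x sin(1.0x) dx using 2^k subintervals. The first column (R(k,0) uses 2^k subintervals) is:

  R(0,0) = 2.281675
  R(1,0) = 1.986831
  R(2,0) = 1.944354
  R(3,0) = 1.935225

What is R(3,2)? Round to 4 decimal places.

Richardson extrapolation on the trapezoidal column (denominator 4−1=3):
R(2,1) = 1.944354 + (1.944354 − 1.986831)/3 = 1.930195
R(3,1) = 1.935225 + (1.935225 − 1.944354)/3 = 1.932182
R(3,2) = 1.932182 + (1.932182 − 1.930195)/15 = 1.932314

1.9323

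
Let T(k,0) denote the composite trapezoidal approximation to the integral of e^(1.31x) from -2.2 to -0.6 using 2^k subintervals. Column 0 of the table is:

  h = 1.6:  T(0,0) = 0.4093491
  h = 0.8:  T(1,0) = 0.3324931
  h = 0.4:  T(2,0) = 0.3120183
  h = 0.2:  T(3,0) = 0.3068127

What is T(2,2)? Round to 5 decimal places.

0.30508

Richardson extrapolation on the trapezoidal column (denominator 4−1=3):
T(1,1) = 0.3324931 + (0.3324931 − 0.4093491)/3 = 0.3068744
T(2,1) = (4·0.3120183 − 0.3324931) / 3 = 0.3051934
T(2,2) = 0.3051934 + (0.3051934 − 0.3068744)/15 = 0.3050813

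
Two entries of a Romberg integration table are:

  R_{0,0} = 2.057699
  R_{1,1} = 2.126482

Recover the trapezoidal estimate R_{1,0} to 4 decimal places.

2.1093

From R_{1,1} = (4·R_{1,0} − R_{0,0})/3, solve for R_{1,0}:
4·R_{1,0} = 3·2.126482 + 2.057699 = 8.437145
R_{1,0} = 2.109286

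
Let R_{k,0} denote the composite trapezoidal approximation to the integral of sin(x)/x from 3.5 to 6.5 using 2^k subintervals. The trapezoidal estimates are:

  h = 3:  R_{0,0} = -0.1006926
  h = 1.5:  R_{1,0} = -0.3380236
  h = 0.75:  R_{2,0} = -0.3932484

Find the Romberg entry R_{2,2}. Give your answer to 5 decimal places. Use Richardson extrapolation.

-0.41129

Richardson extrapolation on the trapezoidal column (denominator 4−1=3):
R_{1,1} = -0.3380236 + (-0.3380236 − (-0.1006926))/3 = -0.4171339
R_{2,1} = -0.3932484 + (-0.3932484 − (-0.3380236))/3 = -0.4116567
R_{2,2} = -0.4116567 + (-0.4116567 − (-0.4171339))/15 = -0.4112916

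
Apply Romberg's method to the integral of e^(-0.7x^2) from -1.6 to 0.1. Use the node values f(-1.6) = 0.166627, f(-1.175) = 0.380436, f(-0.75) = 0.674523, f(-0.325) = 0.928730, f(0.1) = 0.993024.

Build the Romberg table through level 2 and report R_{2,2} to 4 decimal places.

1.0975

R_{0,0} (trapezoid, 1 panel, h=1.7000): 0.985703
R_{1,0} (trapezoid, 2 panels, h=0.8500): 1.066196
R_{2,0} (trapezoid, 4 panels, h=0.4250): 1.089494
R_{1,1} = 1.066196 + (1.066196 − 0.985703)/3 = 1.093027
R_{2,1} = 1.089494 + (1.089494 − 1.066196)/3 = 1.097260
R_{2,2} = 1.097260 + (1.097260 − 1.093027)/15 = 1.097542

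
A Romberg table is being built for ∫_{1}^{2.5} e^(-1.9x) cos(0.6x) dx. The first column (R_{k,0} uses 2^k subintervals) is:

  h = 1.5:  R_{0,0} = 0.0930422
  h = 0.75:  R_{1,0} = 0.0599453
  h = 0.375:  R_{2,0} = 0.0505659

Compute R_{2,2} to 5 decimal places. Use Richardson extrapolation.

0.04734

R_{1,1} = 0.0599453 + (0.0599453 − 0.0930422)/3 = 0.0489130
R_{2,1} = (4·0.0505659 − 0.0599453) / 3 = 0.0474394
R_{2,2} = (16·0.0474394 − 0.0489130) / 15 = 0.0473412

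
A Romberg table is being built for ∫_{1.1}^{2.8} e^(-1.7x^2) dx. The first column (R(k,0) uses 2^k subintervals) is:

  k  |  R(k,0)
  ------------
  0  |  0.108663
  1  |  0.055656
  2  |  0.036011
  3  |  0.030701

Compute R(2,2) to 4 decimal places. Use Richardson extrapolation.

Richardson extrapolation on the trapezoidal column (denominator 4−1=3):
R(1,1) = (4·0.055656 − 0.108663) / 3 = 0.037987
R(2,1) = 0.036011 + (0.036011 − 0.055656)/3 = 0.029463
R(2,2) = (16·0.029463 − 0.037987) / 15 = 0.028895
(Column j=1 coincides with Simpson's rule on the same nodes.)

0.0289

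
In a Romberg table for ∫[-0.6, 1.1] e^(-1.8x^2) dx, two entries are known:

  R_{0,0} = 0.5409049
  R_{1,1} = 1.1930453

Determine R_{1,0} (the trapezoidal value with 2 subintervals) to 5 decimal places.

From R_{1,1} = (4·R_{1,0} − R_{0,0})/3, solve for R_{1,0}:
4·R_{1,0} = 3·1.1930453 + 0.5409049 = 4.1200408
R_{1,0} = 1.0300102

1.03001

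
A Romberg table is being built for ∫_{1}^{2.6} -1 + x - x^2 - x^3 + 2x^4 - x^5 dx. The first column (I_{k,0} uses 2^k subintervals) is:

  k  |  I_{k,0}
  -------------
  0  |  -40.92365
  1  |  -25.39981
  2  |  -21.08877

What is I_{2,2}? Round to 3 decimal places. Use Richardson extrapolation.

-19.614

I_{1,1} = (4·(-25.39981) − (-40.92365)) / 3 = -20.22520
I_{2,1} = -21.08877 + (-21.08877 − (-25.39981))/3 = -19.65176
I_{2,2} = -19.65176 + (-19.65176 − (-20.22520))/15 = -19.61353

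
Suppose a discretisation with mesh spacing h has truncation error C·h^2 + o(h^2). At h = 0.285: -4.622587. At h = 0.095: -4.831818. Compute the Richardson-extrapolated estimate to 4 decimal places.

The leading error scales as h^2; refining by a factor of 3 reduces it by 3^2 = 9.
Extrapolated value = (9·A(h/3) − A(h)) / (9 − 1)
= (9·(-4.831818) − (-4.622587)) / 8
= -38.863775 / 8 = -4.857972

-4.8580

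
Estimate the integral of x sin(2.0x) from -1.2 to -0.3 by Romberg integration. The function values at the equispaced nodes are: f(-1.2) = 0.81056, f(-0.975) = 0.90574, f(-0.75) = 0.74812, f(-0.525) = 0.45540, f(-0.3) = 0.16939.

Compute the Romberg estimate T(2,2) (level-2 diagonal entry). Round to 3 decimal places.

0.594

T(0,0) (trapezoid, 1 panel, h=0.9000): 0.44098
T(1,0) (trapezoid, 2 panels, h=0.4500): 0.55714
T(2,0) (trapezoid, 4 panels, h=0.2250): 0.58483
T(1,1) = 0.55714 + (0.55714 − 0.44098)/3 = 0.59586
T(2,1) = 0.58483 + (0.58483 − 0.55714)/3 = 0.59406
T(2,2) = 0.59406 + (0.59406 − 0.59586)/15 = 0.59394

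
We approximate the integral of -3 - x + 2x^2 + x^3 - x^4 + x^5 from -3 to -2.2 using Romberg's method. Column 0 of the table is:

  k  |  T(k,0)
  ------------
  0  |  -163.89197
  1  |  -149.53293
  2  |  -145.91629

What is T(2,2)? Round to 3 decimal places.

T(1,1) = (4·(-149.53293) − (-163.89197)) / 3 = -144.74658
T(2,1) = -145.91629 + (-145.91629 − (-149.53293))/3 = -144.71074
T(2,2) = (16·(-144.71074) − (-144.74658)) / 15 = -144.70835

-144.708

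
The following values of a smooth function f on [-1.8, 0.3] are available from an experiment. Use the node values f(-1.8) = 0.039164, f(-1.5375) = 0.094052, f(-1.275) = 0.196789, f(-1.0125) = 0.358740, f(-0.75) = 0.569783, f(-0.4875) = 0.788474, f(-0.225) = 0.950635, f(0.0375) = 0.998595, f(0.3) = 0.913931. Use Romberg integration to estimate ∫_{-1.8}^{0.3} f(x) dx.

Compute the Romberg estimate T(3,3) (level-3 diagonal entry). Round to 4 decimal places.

1.1677

T(0,0) (trapezoid, 1 panel, h=2.1000): 1.000750
T(1,0) (trapezoid, 2 panels, h=1.0500): 1.098647
T(2,0) (trapezoid, 4 panels, h=0.5250): 1.151721
T(3,0) (trapezoid, 8 panels, h=0.2625): 1.163824
T(1,1) = 1.098647 + (1.098647 − 1.000750)/3 = 1.131279
T(2,1) = 1.151721 + (1.151721 − 1.098647)/3 = 1.169412
T(3,1) = 1.163824 + (1.163824 − 1.151721)/3 = 1.167858
T(2,2) = 1.169412 + (1.169412 − 1.131279)/15 = 1.171954
T(3,2) = 1.167858 + (1.167858 − 1.169412)/15 = 1.167754
T(3,3) = 1.167754 + (1.167754 − 1.171954)/63 = 1.167687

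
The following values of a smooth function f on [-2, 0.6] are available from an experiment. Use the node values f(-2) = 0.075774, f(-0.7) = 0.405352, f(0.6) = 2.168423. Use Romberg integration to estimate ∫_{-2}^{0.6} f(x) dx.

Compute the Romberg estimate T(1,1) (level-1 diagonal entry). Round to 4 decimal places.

1.6751

T(0,0) (trapezoid, 1 panel, h=2.6000): 2.917456
T(1,0) (trapezoid, 2 panels, h=1.3000): 1.985686
T(1,1) = 1.985686 + (1.985686 − 2.917456)/3 = 1.675096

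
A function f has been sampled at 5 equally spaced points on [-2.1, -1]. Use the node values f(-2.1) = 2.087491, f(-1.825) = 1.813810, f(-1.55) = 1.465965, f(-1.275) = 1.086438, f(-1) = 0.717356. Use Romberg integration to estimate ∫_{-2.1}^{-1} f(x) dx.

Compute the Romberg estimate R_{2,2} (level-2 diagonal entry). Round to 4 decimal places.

1.5893

R_{0,0} (trapezoid, 1 panel, h=1.1000): 1.542666
R_{1,0} (trapezoid, 2 panels, h=0.5500): 1.577614
R_{2,0} (trapezoid, 4 panels, h=0.2750): 1.586375
R_{1,1} = 1.577614 + (1.577614 − 1.542666)/3 = 1.589263
R_{2,1} = 1.586375 + (1.586375 − 1.577614)/3 = 1.589295
R_{2,2} = 1.589295 + (1.589295 − 1.589263)/15 = 1.589297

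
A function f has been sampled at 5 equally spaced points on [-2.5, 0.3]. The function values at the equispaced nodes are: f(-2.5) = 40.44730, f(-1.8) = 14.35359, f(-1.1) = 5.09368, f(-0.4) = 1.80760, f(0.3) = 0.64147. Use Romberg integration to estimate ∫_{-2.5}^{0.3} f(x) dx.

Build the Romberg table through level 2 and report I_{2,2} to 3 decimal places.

I_{0,0} (trapezoid, 1 panel, h=2.8000): 57.52428
I_{1,0} (trapezoid, 2 panels, h=1.4000): 35.89329
I_{2,0} (trapezoid, 4 panels, h=0.7000): 29.25948
I_{1,1} = 35.89329 + (35.89329 − 57.52428)/3 = 28.68296
I_{2,1} = 29.25948 + (29.25948 − 35.89329)/3 = 27.04821
I_{2,2} = 27.04821 + (27.04821 − 28.68296)/15 = 26.93923

26.939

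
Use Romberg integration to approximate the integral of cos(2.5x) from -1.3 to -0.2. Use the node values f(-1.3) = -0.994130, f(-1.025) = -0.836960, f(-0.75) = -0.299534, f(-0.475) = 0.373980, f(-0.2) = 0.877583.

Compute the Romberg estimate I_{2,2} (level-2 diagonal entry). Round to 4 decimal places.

-0.2350

I_{0,0} (trapezoid, 1 panel, h=1.1000): -0.064101
I_{1,0} (trapezoid, 2 panels, h=0.5500): -0.196794
I_{2,0} (trapezoid, 4 panels, h=0.2750): -0.225717
I_{1,1} = -0.196794 + (-0.196794 − (-0.064101))/3 = -0.241025
I_{2,1} = -0.225717 + (-0.225717 − (-0.196794))/3 = -0.235358
I_{2,2} = -0.235358 + (-0.235358 − (-0.241025))/15 = -0.234980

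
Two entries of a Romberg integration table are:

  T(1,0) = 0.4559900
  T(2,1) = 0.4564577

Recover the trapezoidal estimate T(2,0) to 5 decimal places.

0.45634

From T(2,1) = (4·T(2,0) − T(1,0))/3, solve for T(2,0):
4·T(2,0) = 3·0.4564577 + 0.4559900 = 1.8253631
T(2,0) = 0.4563408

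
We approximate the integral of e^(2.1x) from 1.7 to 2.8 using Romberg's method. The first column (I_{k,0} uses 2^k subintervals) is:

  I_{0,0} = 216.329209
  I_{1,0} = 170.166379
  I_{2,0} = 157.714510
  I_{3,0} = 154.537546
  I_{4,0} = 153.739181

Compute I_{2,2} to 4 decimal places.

Richardson extrapolation on the trapezoidal column (denominator 4−1=3):
I_{1,1} = (4·170.166379 − 216.329209) / 3 = 154.778769
I_{2,1} = (4·157.714510 − 170.166379) / 3 = 153.563887
I_{2,2} = 153.563887 + (153.563887 − 154.778769)/15 = 153.482895

153.4829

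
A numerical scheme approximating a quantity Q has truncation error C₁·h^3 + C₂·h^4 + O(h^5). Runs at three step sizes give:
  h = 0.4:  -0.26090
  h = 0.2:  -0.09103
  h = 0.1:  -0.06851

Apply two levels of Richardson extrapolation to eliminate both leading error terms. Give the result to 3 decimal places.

First eliminate the h^3 term (factor 2^3 = 8):
  B₁ = (8·(-0.09103) − (-0.26090))/7 = -0.06676
  B₂ = (8·(-0.06851) − (-0.09103))/7 = -0.06529
Then eliminate the h^4 term (factor 2^4 = 16):
  (16·(-0.06529) − (-0.06676))/15 = -0.06519

-0.065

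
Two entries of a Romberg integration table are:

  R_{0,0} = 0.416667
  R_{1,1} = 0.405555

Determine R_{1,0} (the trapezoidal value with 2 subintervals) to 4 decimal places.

0.4083

From R_{1,1} = (4·R_{1,0} − R_{0,0})/3, solve for R_{1,0}:
4·R_{1,0} = 3·0.405555 + 0.416667 = 1.633332
R_{1,0} = 0.408333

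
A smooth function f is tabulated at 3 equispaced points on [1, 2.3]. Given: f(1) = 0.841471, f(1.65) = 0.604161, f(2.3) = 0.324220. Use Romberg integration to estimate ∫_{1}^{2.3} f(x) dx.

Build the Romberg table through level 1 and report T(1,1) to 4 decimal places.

T(0,0) (trapezoid, 1 panel, h=1.3000): 0.757699
T(1,0) (trapezoid, 2 panels, h=0.6500): 0.771554
T(1,1) = 0.771554 + (0.771554 − 0.757699)/3 = 0.776172

0.7762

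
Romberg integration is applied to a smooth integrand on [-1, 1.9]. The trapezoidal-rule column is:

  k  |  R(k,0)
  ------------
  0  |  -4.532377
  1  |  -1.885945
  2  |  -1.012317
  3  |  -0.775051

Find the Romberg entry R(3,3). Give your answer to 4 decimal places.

-0.6942

Richardson extrapolation on the trapezoidal column (denominator 4−1=3):
R(1,1) = -1.885945 + (-1.885945 − (-4.532377))/3 = -1.003801
R(2,1) = (4·(-1.012317) − (-1.885945)) / 3 = -0.721108
R(3,1) = -0.775051 + (-0.775051 − (-1.012317))/3 = -0.695962
R(2,2) = (16·(-0.721108) − (-1.003801)) / 15 = -0.702262
R(3,2) = (16·(-0.695962) − (-0.721108)) / 15 = -0.694286
R(3,3) = -0.694286 + (-0.694286 − (-0.702262))/63 = -0.694159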